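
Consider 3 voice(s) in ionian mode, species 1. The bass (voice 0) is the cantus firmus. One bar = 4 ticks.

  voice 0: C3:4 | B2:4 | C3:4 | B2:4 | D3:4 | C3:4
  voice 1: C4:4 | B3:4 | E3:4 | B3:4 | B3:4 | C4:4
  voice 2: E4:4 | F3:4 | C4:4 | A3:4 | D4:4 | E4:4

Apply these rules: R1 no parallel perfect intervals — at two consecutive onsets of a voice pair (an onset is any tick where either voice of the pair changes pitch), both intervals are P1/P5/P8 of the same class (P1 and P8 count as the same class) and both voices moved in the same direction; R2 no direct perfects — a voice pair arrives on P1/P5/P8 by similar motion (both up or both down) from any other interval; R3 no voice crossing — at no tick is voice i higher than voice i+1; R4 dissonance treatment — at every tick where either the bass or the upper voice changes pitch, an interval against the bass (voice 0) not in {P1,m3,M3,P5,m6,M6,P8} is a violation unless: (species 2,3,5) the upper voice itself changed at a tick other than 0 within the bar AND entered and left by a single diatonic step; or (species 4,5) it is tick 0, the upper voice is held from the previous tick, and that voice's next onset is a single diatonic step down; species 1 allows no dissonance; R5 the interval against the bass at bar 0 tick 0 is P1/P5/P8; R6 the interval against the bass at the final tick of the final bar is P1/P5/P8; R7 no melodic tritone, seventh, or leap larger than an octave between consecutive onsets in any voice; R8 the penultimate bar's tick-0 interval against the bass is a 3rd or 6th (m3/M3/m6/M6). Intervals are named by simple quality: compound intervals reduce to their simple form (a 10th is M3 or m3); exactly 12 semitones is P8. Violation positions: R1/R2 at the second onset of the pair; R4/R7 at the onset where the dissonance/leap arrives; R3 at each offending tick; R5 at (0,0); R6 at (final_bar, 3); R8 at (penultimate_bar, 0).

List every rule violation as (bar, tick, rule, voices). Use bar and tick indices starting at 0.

(0, 0, R5, (0, 2))
(1, 0, R1, (0, 1))
(1, 0, R3, (1, 2))
(1, 0, R4, (0, 2))
(1, 0, R7, (2,))
(1, 1, R3, (1, 2))
(1, 2, R3, (1, 2))
(1, 3, R3, (1, 2))
(2, 0, R2, (0, 2))
(3, 0, R3, (1, 2))
(3, 0, R4, (0, 2))
(3, 1, R3, (1, 2))
(3, 2, R3, (1, 2))
(3, 3, R3, (1, 2))
(4, 0, R2, (0, 2))
(4, 0, R8, (0, 2))
(5, 3, R6, (0, 2))

bar 0: v0=C3 v1=C4 v2=E4 downbeat M3
bar 1: v0=B2 v1=B3 v2=F3 downbeat TT
bar 2: v0=C3 v1=E3 v2=C4 downbeat P8
bar 3: v0=B2 v1=B3 v2=A3 downbeat m7
bar 4: v0=D3 v1=B3 v2=D4 downbeat P8
bar 5: v0=C3 v1=C4 v2=E4 downbeat M3
  -> R5 @ bar 0 tick 0 v(0, 2): opens on M3
  -> R1 @ bar 1 tick 0 v(0, 1): C3/C4 P8 -> B2/B3 P8 similar
  -> R3 @ bar 1 tick 0 v(1, 2): B3 above F3
  -> R4 @ bar 1 tick 0 v(0, 2): B2/F3 TT untreated
  -> R7 @ bar 1 tick 0 v(2,): E4->F3 leap 11st
  -> R3 @ bar 1 tick 1 v(1, 2): B3 above F3
  -> R3 @ bar 1 tick 2 v(1, 2): B3 above F3
  -> R3 @ bar 1 tick 3 v(1, 2): B3 above F3
  -> R2 @ bar 2 tick 0 v(0, 2): B2/F3 TT -> C3/C4 P8 similar
  -> R3 @ bar 3 tick 0 v(1, 2): B3 above A3
  -> R4 @ bar 3 tick 0 v(0, 2): B2/A3 m7 untreated
  -> R3 @ bar 3 tick 1 v(1, 2): B3 above A3
  -> R3 @ bar 3 tick 2 v(1, 2): B3 above A3
  -> R3 @ bar 3 tick 3 v(1, 2): B3 above A3
  -> R2 @ bar 4 tick 0 v(0, 2): B2/A3 m7 -> D3/D4 P8 similar
  -> R8 @ bar 4 tick 0 v(0, 2): penult P8 not 3rd/6th
  -> R6 @ bar 5 tick 3 v(0, 2): closes on M3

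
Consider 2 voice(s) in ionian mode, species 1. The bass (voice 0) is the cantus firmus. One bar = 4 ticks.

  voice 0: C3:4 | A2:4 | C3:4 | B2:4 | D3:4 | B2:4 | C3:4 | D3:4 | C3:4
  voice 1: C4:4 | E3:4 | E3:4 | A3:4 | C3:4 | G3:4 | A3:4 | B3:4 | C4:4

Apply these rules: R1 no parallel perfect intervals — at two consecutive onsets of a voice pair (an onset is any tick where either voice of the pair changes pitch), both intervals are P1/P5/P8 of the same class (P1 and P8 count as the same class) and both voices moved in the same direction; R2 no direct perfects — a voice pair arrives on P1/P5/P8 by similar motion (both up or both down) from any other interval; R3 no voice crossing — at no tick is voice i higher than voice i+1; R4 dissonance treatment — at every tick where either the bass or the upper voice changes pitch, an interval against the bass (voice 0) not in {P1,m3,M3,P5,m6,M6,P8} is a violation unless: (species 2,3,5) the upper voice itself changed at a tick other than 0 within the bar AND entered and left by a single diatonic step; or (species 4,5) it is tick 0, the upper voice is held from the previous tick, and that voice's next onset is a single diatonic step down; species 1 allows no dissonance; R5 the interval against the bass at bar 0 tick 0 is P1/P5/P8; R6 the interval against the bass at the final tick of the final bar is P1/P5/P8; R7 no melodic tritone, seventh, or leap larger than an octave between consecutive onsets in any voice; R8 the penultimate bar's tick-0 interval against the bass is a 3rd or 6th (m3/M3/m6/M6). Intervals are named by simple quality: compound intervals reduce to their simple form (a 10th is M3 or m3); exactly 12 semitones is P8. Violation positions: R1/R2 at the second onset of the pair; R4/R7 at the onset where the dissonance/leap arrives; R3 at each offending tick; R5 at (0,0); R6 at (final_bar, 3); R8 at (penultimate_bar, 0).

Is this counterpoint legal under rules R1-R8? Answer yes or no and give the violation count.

bar 0: v0=C3 v1=C4 (P8)
bar 1: v0=A2 v1=E3 (P5)
bar 2: v0=C3 v1=E3 (M3)
bar 3: v0=B2 v1=A3 (m7)
bar 4: v0=D3 v1=C3 (M2)
bar 5: v0=B2 v1=G3 (m6)
bar 6: v0=C3 v1=A3 (M6)
bar 7: v0=D3 v1=B3 (M6)
bar 8: v0=C3 v1=C4 (P8)
  R2 @ bar1.0: C3/C4 P8 -> A2/E3 P5 similar
  R4 @ bar3.0: B2/A3 m7 untreated
  R3 @ bar4.0: D3 above C3
  R4 @ bar4.0: D3/C3 M2 untreated
  R3 @ bar4.1: D3 above C3
  R3 @ bar4.2: D3 above C3
  R3 @ bar4.3: D3 above C3

No (7 violations)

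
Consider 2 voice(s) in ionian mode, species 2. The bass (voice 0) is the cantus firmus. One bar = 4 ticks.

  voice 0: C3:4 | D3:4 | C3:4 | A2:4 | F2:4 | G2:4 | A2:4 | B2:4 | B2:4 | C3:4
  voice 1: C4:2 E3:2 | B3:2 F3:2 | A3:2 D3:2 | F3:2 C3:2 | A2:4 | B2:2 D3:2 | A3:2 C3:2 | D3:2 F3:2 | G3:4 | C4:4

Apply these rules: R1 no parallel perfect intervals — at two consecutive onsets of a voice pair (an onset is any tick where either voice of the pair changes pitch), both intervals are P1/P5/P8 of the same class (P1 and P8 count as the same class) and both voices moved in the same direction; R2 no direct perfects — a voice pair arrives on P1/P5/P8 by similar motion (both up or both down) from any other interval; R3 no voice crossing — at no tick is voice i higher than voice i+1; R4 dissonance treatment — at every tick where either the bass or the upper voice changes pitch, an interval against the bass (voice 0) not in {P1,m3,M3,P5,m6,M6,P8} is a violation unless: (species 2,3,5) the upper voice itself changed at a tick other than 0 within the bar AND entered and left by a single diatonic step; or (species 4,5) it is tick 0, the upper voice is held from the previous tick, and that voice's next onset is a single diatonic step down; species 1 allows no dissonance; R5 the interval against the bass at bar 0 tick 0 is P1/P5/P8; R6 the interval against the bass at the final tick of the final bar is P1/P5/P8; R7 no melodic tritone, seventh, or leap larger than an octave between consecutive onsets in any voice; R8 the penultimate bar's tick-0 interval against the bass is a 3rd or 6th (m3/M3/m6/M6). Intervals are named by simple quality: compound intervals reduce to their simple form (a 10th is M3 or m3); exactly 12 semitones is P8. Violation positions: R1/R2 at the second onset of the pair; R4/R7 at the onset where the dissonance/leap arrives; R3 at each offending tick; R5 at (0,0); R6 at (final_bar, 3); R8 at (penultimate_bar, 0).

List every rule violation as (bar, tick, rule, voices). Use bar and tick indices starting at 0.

bar 0: v0=C3 v1=C4 downbeat P8
bar 1: v0=D3 v1=B3 downbeat M6
bar 2: v0=C3 v1=A3 downbeat M6
bar 3: v0=A2 v1=F3 downbeat m6
bar 4: v0=F2 v1=A2 downbeat M3
bar 5: v0=G2 v1=B2 downbeat M3
bar 6: v0=A2 v1=A3 downbeat P8
bar 7: v0=B2 v1=D3 downbeat m3
bar 8: v0=B2 v1=G3 downbeat m6
bar 9: v0=C3 v1=C4 downbeat P8
  -> R7 @ bar 1 tick 2 v(1,): B3->F3 leap 6st
  -> R4 @ bar 2 tick 2 v(0, 1): C3/D3 M2 untreated
  -> R2 @ bar 6 tick 0 v(0, 1): G2/D3 P5 -> A2/A3 P8 similar
  -> R4 @ bar 7 tick 2 v(0, 1): B2/F3 TT untreated
  -> R2 @ bar 9 tick 0 v(0, 1): B2/G3 m6 -> C3/C4 P8 similar

(1, 2, R7, (1,))
(2, 2, R4, (0, 1))
(6, 0, R2, (0, 1))
(7, 2, R4, (0, 1))
(9, 0, R2, (0, 1))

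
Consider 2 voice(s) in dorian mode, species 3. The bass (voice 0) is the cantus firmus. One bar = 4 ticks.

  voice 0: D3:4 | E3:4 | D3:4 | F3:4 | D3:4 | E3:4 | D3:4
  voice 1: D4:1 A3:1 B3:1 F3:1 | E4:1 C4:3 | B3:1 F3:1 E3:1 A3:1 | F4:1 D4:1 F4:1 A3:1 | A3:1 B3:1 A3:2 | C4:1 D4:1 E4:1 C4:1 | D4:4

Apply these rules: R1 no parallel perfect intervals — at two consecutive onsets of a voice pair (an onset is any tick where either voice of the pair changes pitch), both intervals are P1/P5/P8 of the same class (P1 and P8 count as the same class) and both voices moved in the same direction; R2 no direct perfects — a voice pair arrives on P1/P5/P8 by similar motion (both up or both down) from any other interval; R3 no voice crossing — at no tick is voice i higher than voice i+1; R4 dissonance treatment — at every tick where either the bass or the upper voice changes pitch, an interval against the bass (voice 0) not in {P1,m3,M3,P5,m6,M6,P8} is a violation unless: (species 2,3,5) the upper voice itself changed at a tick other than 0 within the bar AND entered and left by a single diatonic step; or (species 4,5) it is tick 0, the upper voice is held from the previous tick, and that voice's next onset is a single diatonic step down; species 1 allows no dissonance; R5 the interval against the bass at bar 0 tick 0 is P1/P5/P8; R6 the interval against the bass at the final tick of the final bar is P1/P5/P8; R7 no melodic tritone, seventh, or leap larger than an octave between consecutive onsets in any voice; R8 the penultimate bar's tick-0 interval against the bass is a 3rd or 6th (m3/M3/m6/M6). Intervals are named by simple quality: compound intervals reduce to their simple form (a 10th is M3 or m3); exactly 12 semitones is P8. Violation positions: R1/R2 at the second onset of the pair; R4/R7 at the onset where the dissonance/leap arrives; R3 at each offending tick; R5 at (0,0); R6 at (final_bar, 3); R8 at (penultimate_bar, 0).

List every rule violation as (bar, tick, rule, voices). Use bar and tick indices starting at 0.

(0, 3, R7, (1,))
(1, 0, R2, (0, 1))
(1, 0, R7, (1,))
(2, 1, R7, (1,))
(2, 2, R4, (0, 1))
(3, 0, R2, (0, 1))

bar 0: v0=D3 v1=D4 downbeat P8
bar 1: v0=E3 v1=E4 downbeat P8
bar 2: v0=D3 v1=B3 downbeat M6
bar 3: v0=F3 v1=F4 downbeat P8
bar 4: v0=D3 v1=A3 downbeat P5
bar 5: v0=E3 v1=C4 downbeat m6
bar 6: v0=D3 v1=D4 downbeat P8
  -> R7 @ bar 0 tick 3 v(1,): B3->F3 leap 6st
  -> R2 @ bar 1 tick 0 v(0, 1): D3/F3 m3 -> E3/E4 P8 similar
  -> R7 @ bar 1 tick 0 v(1,): F3->E4 leap 11st
  -> R7 @ bar 2 tick 1 v(1,): B3->F3 leap 6st
  -> R4 @ bar 2 tick 2 v(0, 1): D3/E3 M2 untreated
  -> R2 @ bar 3 tick 0 v(0, 1): D3/A3 P5 -> F3/F4 P8 similar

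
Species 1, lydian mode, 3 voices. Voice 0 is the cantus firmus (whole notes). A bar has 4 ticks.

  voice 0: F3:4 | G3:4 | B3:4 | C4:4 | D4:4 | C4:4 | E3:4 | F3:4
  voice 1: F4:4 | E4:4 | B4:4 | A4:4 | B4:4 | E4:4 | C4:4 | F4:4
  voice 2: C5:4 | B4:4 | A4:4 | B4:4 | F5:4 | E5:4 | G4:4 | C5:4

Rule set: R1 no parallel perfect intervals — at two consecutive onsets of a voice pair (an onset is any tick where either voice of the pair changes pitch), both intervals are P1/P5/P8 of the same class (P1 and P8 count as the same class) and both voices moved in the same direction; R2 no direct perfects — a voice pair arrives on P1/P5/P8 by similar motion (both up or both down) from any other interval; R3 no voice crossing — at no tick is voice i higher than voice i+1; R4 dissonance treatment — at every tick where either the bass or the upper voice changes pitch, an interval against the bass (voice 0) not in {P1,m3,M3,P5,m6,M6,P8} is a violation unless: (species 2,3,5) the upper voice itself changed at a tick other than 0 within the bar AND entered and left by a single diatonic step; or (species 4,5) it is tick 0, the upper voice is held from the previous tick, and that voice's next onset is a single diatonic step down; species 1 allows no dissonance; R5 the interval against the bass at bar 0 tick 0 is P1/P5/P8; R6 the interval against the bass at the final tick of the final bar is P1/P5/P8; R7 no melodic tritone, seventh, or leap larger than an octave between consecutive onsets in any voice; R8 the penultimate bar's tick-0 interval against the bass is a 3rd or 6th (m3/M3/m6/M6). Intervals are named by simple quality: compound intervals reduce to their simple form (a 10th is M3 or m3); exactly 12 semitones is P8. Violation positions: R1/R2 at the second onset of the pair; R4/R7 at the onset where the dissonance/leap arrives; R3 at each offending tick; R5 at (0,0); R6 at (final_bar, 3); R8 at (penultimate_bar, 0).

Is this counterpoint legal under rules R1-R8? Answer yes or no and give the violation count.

bar 0: v0=F3 v1=F4 v2=C5 (P5)
bar 1: v0=G3 v1=E4 v2=B4 (M3)
bar 2: v0=B3 v1=B4 v2=A4 (m7)
bar 3: v0=C4 v1=A4 v2=B4 (M7)
bar 4: v0=D4 v1=B4 v2=F5 (m3)
bar 5: v0=C4 v1=E4 v2=E5 (M3)
bar 6: v0=E3 v1=C4 v2=G4 (m3)
bar 7: v0=F3 v1=F4 v2=C5 (P5)
  R1 @ bar1.0: F4/C5 P5 -> E4/B4 P5 similar
  R2 @ bar2.0: G3/E4 M6 -> B3/B4 P8 similar
  R3 @ bar2.0: B4 above A4
  R4 @ bar2.0: B3/A4 m7 untreated
  R3 @ bar2.1: B4 above A4
  R3 @ bar2.2: B4 above A4
  R3 @ bar2.3: B4 above A4
  R4 @ bar3.0: C4/B4 M7 untreated
  R7 @ bar4.0: B4->F5 leap 6st
  R2 @ bar5.0: B4/F5 TT -> E4/E5 P8 similar
  R2 @ bar6.0: E4/E5 P8 -> C4/G4 P5 similar
  R1 @ bar7.0: C4/G4 P5 -> F4/C5 P5 similar
  R2 @ bar7.0: E3/C4 m6 -> F3/F4 P8 similar
  R2 @ bar7.0: E3/G4 m3 -> F3/C5 P5 similar

No (14 violations)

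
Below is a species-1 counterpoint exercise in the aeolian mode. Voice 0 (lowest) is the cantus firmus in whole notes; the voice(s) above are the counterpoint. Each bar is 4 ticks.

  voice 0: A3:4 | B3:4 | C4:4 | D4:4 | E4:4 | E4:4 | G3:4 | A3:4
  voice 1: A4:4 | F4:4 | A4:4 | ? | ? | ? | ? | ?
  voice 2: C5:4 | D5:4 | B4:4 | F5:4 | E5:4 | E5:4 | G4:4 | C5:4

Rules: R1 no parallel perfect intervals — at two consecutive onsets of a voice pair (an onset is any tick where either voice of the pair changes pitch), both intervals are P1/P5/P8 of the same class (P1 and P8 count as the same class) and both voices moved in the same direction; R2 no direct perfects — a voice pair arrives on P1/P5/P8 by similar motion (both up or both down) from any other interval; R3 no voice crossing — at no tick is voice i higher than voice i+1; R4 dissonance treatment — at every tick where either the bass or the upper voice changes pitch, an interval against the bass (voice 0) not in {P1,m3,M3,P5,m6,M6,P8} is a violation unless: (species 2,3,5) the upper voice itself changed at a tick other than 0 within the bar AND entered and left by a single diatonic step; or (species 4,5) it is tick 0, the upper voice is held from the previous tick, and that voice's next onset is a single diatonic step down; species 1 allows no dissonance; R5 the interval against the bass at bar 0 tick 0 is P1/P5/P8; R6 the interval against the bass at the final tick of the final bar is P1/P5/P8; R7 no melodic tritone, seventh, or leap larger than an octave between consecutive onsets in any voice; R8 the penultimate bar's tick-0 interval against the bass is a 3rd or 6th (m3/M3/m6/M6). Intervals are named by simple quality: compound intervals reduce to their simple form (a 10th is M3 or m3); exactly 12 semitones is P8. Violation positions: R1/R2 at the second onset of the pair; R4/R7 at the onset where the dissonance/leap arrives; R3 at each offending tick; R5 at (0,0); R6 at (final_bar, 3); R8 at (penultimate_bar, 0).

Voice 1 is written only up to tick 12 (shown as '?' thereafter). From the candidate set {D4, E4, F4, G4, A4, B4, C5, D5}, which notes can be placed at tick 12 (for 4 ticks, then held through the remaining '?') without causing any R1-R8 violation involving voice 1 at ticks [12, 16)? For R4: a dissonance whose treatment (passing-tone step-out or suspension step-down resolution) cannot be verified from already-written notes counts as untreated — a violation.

D4: legal
E4: violates R4
F4: legal
G4: violates R4
A4: legal
B4: legal
C5: violates R4
D5: violates R2

{A4, B4, D4, F4}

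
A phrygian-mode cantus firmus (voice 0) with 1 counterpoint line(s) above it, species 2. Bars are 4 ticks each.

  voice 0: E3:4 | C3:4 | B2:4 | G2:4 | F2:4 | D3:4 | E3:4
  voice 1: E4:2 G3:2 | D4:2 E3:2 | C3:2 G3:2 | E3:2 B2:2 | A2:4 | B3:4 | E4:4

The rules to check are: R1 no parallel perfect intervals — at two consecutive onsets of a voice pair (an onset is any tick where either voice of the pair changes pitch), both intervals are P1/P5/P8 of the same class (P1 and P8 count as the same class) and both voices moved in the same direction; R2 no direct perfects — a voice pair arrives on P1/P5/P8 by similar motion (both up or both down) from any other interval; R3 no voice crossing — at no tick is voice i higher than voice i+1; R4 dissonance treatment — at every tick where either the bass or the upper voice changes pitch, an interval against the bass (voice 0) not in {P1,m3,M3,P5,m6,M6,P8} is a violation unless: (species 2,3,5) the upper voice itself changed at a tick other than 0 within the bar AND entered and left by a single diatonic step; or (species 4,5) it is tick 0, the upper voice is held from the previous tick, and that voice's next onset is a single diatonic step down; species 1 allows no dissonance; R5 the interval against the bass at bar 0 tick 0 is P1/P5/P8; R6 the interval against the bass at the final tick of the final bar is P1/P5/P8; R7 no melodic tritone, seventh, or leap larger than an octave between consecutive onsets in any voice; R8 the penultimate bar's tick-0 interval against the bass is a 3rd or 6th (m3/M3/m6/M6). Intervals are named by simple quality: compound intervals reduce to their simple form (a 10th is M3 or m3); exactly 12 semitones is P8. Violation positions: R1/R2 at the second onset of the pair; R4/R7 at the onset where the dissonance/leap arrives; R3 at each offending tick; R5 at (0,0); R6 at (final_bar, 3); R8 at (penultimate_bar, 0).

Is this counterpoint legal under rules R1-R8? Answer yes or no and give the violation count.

No (5 violations)

bar 0: v0=E3 v1=E4 (P8)
bar 1: v0=C3 v1=D4 (M2)
bar 2: v0=B2 v1=C3 (m2)
bar 3: v0=G2 v1=E3 (M6)
bar 4: v0=F2 v1=A2 (M3)
bar 5: v0=D3 v1=B3 (M6)
bar 6: v0=E3 v1=E4 (P8)
  R4 @ bar1.0: C3/D4 M2 untreated
  R7 @ bar1.2: D4->E3 leap 10st
  R4 @ bar2.0: B2/C3 m2 untreated
  R7 @ bar5.0: A2->B3 leap 14st
  R2 @ bar6.0: D3/B3 M6 -> E3/E4 P8 similar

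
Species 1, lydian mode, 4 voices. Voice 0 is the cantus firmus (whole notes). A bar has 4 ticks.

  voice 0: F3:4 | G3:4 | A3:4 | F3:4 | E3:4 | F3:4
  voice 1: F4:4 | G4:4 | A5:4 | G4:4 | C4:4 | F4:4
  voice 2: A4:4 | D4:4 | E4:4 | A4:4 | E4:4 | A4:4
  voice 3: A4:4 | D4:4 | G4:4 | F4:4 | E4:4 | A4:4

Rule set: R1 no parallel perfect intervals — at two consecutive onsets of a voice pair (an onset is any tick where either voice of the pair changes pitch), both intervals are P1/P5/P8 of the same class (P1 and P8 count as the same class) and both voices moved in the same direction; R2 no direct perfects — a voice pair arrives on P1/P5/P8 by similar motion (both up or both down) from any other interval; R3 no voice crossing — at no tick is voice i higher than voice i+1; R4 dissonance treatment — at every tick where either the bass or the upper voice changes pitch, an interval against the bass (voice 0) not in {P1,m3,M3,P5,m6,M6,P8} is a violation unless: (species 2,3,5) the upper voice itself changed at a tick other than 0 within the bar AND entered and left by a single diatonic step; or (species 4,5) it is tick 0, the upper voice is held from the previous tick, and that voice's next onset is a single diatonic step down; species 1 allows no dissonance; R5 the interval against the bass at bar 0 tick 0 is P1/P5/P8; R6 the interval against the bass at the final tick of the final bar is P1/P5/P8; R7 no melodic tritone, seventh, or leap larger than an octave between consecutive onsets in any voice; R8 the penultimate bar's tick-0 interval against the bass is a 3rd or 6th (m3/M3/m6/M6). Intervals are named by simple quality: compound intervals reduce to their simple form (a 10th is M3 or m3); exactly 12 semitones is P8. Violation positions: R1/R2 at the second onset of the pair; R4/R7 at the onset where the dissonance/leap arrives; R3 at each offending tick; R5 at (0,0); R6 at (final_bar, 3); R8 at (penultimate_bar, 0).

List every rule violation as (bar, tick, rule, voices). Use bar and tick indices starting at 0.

bar 0: v0=F3 v1=F4 v2=A4 v3=A4 downbeat M3
bar 1: v0=G3 v1=G4 v2=D4 v3=D4 downbeat P5
bar 2: v0=A3 v1=A5 v2=E4 v3=G4 downbeat m7
bar 3: v0=F3 v1=G4 v2=A4 v3=F4 downbeat P8
bar 4: v0=E3 v1=C4 v2=E4 v3=E4 downbeat P8
bar 5: v0=F3 v1=F4 v2=A4 v3=A4 downbeat M3
  -> R5 @ bar 0 tick 0 v(0, 2): opens on M3
  -> R5 @ bar 0 tick 0 v(0, 3): opens on M3
  -> R1 @ bar 1 tick 0 v(0, 1): F3/F4 P8 -> G3/G4 P8 similar
  -> R1 @ bar 1 tick 0 v(2, 3): A4/A4 P1 -> D4/D4 P1 similar
  -> R3 @ bar 1 tick 0 v(1, 2): G4 above D4
  -> R3 @ bar 1 tick 1 v(1, 2): G4 above D4
  -> R3 @ bar 1 tick 2 v(1, 2): G4 above D4
  -> R3 @ bar 1 tick 3 v(1, 2): G4 above D4
  -> R1 @ bar 2 tick 0 v(0, 1): G3/G4 P8 -> A3/A5 P1 similar
  -> R1 @ bar 2 tick 0 v(0, 2): G3/D4 P5 -> A3/E4 P5 similar
  -> R3 @ bar 2 tick 0 v(1, 2): A5 above E4
  -> R4 @ bar 2 tick 0 v(0, 3): A3/G4 m7 untreated
  -> R7 @ bar 2 tick 0 v(1,): G4->A5 leap 14st
  -> R3 @ bar 2 tick 1 v(1, 2): A5 above E4
  -> R3 @ bar 2 tick 2 v(1, 2): A5 above E4
  -> R3 @ bar 2 tick 3 v(1, 2): A5 above E4
  -> R2 @ bar 3 tick 0 v(0, 3): A3/G4 m7 -> F3/F4 P8 similar
  -> R3 @ bar 3 tick 0 v(2, 3): A4 above F4
  -> R4 @ bar 3 tick 0 v(0, 1): F3/G4 M2 untreated
  -> R7 @ bar 3 tick 0 v(1,): A5->G4 leap 14st
  -> R3 @ bar 3 tick 1 v(2, 3): A4 above F4
  -> R3 @ bar 3 tick 2 v(2, 3): A4 above F4
  -> R3 @ bar 3 tick 3 v(2, 3): A4 above F4
  -> R1 @ bar 4 tick 0 v(0, 3): F3/F4 P8 -> E3/E4 P8 similar
  -> R2 @ bar 4 tick 0 v(0, 2): F3/A4 M3 -> E3/E4 P8 similar
  -> R2 @ bar 4 tick 0 v(2, 3): A4/F4 M3 -> E4/E4 P1 similar
  -> R8 @ bar 4 tick 0 v(0, 2): penult P8 not 3rd/6th
  -> R8 @ bar 4 tick 0 v(0, 3): penult P8 not 3rd/6th
  -> R1 @ bar 5 tick 0 v(2, 3): E4/E4 P1 -> A4/A4 P1 similar
  -> R2 @ bar 5 tick 0 v(0, 1): E3/C4 m6 -> F3/F4 P8 similar
  -> R6 @ bar 5 tick 3 v(0, 2): closes on M3
  -> R6 @ bar 5 tick 3 v(0, 3): closes on M3

(0, 0, R5, (0, 2))
(0, 0, R5, (0, 3))
(1, 0, R1, (0, 1))
(1, 0, R1, (2, 3))
(1, 0, R3, (1, 2))
(1, 1, R3, (1, 2))
(1, 2, R3, (1, 2))
(1, 3, R3, (1, 2))
(2, 0, R1, (0, 1))
(2, 0, R1, (0, 2))
(2, 0, R3, (1, 2))
(2, 0, R4, (0, 3))
(2, 0, R7, (1,))
(2, 1, R3, (1, 2))
(2, 2, R3, (1, 2))
(2, 3, R3, (1, 2))
(3, 0, R2, (0, 3))
(3, 0, R3, (2, 3))
(3, 0, R4, (0, 1))
(3, 0, R7, (1,))
(3, 1, R3, (2, 3))
(3, 2, R3, (2, 3))
(3, 3, R3, (2, 3))
(4, 0, R1, (0, 3))
(4, 0, R2, (0, 2))
(4, 0, R2, (2, 3))
(4, 0, R8, (0, 2))
(4, 0, R8, (0, 3))
(5, 0, R1, (2, 3))
(5, 0, R2, (0, 1))
(5, 3, R6, (0, 2))
(5, 3, R6, (0, 3))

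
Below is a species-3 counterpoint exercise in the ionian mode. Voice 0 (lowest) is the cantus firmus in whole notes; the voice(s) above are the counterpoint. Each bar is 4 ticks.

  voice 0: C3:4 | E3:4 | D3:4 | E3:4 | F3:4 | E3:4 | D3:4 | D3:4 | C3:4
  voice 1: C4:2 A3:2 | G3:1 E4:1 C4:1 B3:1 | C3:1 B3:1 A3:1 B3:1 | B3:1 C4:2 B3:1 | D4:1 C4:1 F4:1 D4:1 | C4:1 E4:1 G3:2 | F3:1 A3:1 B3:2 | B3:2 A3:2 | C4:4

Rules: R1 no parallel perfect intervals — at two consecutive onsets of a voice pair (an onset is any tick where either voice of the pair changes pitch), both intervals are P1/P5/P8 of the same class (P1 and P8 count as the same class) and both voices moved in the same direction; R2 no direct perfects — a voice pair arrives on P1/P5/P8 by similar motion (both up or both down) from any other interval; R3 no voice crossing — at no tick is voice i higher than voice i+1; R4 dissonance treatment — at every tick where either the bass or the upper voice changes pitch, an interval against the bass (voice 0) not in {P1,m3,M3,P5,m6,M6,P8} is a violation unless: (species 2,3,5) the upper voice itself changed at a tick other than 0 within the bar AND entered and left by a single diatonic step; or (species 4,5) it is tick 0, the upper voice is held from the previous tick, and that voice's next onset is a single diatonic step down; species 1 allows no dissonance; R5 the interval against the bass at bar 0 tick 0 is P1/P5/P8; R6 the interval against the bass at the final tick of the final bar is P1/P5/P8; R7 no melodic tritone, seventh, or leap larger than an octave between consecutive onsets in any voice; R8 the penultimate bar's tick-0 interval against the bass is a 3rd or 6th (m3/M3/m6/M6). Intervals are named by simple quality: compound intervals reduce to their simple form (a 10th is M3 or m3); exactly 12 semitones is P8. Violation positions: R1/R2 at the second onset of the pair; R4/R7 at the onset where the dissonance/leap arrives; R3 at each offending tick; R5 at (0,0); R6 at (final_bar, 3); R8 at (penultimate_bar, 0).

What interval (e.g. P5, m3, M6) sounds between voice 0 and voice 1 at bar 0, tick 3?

M6

voice 0=C3 voice 1=A3 -> M6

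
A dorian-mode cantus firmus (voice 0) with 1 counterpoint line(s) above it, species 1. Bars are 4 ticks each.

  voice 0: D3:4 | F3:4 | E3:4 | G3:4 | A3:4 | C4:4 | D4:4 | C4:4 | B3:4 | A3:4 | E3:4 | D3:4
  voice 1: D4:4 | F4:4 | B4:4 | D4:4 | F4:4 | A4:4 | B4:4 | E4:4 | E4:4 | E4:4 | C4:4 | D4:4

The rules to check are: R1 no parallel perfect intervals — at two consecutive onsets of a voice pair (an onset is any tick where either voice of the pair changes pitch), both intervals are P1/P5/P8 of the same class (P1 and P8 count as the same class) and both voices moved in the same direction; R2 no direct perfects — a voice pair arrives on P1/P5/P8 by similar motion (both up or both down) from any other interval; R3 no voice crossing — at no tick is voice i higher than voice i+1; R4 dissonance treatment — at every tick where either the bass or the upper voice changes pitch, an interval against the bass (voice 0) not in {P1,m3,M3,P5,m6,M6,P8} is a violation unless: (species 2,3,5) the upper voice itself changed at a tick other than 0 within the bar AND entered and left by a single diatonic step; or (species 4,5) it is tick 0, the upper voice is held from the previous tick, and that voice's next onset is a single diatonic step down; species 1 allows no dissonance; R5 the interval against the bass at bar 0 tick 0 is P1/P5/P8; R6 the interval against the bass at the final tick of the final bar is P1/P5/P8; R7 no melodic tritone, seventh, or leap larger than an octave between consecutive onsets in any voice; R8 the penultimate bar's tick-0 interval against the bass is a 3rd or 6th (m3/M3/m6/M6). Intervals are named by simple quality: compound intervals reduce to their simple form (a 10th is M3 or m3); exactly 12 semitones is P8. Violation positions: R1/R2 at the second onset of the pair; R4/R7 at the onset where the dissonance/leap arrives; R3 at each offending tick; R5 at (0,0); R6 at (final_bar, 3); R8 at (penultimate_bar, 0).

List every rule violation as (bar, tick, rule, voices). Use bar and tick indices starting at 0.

bar 0: v0=D3 v1=D4 downbeat P8
bar 1: v0=F3 v1=F4 downbeat P8
bar 2: v0=E3 v1=B4 downbeat P5
bar 3: v0=G3 v1=D4 downbeat P5
bar 4: v0=A3 v1=F4 downbeat m6
bar 5: v0=C4 v1=A4 downbeat M6
bar 6: v0=D4 v1=B4 downbeat M6
bar 7: v0=C4 v1=E4 downbeat M3
bar 8: v0=B3 v1=E4 downbeat P4
bar 9: v0=A3 v1=E4 downbeat P5
bar 10: v0=E3 v1=C4 downbeat m6
bar 11: v0=D3 v1=D4 downbeat P8
  -> R1 @ bar 1 tick 0 v(0, 1): D3/D4 P8 -> F3/F4 P8 similar
  -> R7 @ bar 2 tick 0 v(1,): F4->B4 leap 6st
  -> R4 @ bar 8 tick 0 v(0, 1): B3/E4 P4 untreated

(1, 0, R1, (0, 1))
(2, 0, R7, (1,))
(8, 0, R4, (0, 1))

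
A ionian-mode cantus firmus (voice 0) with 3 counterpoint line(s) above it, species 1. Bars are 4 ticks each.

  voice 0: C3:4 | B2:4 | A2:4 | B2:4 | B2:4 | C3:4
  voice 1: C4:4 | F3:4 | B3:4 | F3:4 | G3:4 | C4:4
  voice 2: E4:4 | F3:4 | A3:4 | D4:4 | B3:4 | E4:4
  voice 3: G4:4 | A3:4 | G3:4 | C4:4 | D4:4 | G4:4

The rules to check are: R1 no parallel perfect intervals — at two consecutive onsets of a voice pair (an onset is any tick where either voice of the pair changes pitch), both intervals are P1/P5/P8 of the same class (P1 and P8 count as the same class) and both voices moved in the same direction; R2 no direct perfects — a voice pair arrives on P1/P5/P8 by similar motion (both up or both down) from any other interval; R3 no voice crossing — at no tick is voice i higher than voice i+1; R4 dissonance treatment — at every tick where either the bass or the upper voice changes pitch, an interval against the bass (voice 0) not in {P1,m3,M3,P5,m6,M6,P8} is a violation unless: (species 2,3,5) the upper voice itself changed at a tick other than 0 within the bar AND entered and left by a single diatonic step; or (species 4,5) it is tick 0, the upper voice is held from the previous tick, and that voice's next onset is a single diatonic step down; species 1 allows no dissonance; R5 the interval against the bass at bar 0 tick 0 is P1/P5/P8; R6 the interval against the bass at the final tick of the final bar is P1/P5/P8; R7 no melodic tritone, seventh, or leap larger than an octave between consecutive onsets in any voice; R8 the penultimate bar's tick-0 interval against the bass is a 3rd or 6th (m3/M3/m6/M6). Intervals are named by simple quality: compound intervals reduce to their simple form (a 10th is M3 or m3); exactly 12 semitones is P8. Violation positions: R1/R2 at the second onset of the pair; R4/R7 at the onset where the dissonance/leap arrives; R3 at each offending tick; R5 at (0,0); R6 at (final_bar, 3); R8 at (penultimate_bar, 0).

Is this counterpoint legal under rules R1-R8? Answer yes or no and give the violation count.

bar 0: v0=C3 v1=C4 v2=E4 v3=G4 (P5)
bar 1: v0=B2 v1=F3 v2=F3 v3=A3 (m7)
bar 2: v0=A2 v1=B3 v2=A3 v3=G3 (m7)
bar 3: v0=B2 v1=F3 v2=D4 v3=C4 (m2)
bar 4: v0=B2 v1=G3 v2=B3 v3=D4 (m3)
bar 5: v0=C3 v1=C4 v2=E4 v3=G4 (P5)
  R5 @ bar0.0: opens on M3
  R2 @ bar1.0: C4/E4 M3 -> F3/F3 P1 similar
  R4 @ bar1.0: B2/F3 TT untreated
  R4 @ bar1.0: B2/F3 TT untreated
  R4 @ bar1.0: B2/A3 m7 untreated
  R7 @ bar1.0: E4->F3 leap 11st
  R7 @ bar1.0: G4->A3 leap 10st
  R3 @ bar2.0: B3 above A3
  R3 @ bar2.0: A3 above G3
  R4 @ bar2.0: A2/B3 M2 untreated
  R4 @ bar2.0: A2/G3 m7 untreated
  R7 @ bar2.0: F3->B3 leap 6st
  R3 @ bar2.1: B3 above A3
  R3 @ bar2.1: A3 above G3
  R3 @ bar2.2: B3 above A3
  R3 @ bar2.2: A3 above G3
  R3 @ bar2.3: B3 above A3
  R3 @ bar2.3: A3 above G3
  R3 @ bar3.0: D4 above C4
  R4 @ bar3.0: B2/F3 TT untreated
  R4 @ bar3.0: B2/C4 m2 untreated
  R7 @ bar3.0: B3->F3 leap 6st
  R3 @ bar3.1: D4 above C4
  R3 @ bar3.2: D4 above C4
  R3 @ bar3.3: D4 above C4
  R1 @ bar4.0: F3/C4 P5 -> G3/D4 P5 similar
  R8 @ bar4.0: penult P8 not 3rd/6th
  R1 @ bar5.0: G3/D4 P5 -> C4/G4 P5 similar
  R2 @ bar5.0: B2/G3 m6 -> C3/C4 P8 similar
  R2 @ bar5.0: B2/D4 m3 -> C3/G4 P5 similar
  R6 @ bar5.3: closes on M3

No (31 violations)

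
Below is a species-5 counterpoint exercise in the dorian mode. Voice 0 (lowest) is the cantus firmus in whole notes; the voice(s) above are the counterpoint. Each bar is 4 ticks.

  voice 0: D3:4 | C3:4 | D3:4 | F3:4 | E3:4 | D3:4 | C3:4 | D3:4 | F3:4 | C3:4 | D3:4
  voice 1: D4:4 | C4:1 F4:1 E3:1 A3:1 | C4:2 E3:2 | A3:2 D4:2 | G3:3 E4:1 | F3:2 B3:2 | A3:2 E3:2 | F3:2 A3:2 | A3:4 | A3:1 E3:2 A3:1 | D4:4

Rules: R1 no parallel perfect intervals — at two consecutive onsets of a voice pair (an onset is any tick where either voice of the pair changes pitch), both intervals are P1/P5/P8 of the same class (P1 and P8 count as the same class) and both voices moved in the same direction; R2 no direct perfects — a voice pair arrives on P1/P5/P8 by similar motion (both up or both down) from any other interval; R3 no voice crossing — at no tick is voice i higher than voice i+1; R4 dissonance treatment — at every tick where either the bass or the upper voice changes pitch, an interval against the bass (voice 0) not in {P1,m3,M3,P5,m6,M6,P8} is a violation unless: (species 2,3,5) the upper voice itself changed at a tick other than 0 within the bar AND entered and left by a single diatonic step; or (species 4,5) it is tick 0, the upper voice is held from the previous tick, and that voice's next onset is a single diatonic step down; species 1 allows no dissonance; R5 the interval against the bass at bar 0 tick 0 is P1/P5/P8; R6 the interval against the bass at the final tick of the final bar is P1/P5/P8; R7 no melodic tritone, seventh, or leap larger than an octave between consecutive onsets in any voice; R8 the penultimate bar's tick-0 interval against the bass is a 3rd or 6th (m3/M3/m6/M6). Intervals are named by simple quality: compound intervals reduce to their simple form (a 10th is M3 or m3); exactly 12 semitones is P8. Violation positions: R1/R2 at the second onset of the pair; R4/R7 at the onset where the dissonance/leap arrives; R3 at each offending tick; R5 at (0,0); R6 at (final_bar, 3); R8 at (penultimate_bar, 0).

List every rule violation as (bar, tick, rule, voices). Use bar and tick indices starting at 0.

(1, 0, R1, (0, 1))
(1, 1, R4, (0, 1))
(1, 2, R7, (1,))
(2, 0, R4, (0, 1))
(2, 2, R4, (0, 1))
(5, 0, R7, (1,))
(5, 2, R7, (1,))
(10, 0, R2, (0, 1))

bar 0: v0=D3 v1=D4 downbeat P8
bar 1: v0=C3 v1=C4 downbeat P8
bar 2: v0=D3 v1=C4 downbeat m7
bar 3: v0=F3 v1=A3 downbeat M3
bar 4: v0=E3 v1=G3 downbeat m3
bar 5: v0=D3 v1=F3 downbeat m3
bar 6: v0=C3 v1=A3 downbeat M6
bar 7: v0=D3 v1=F3 downbeat m3
bar 8: v0=F3 v1=A3 downbeat M3
bar 9: v0=C3 v1=A3 downbeat M6
bar 10: v0=D3 v1=D4 downbeat P8
  -> R1 @ bar 1 tick 0 v(0, 1): D3/D4 P8 -> C3/C4 P8 similar
  -> R4 @ bar 1 tick 1 v(0, 1): C3/F4 P4 untreated
  -> R7 @ bar 1 tick 2 v(1,): F4->E3 leap 13st
  -> R4 @ bar 2 tick 0 v(0, 1): D3/C4 m7 untreated
  -> R4 @ bar 2 tick 2 v(0, 1): D3/E3 M2 untreated
  -> R7 @ bar 5 tick 0 v(1,): E4->F3 leap 11st
  -> R7 @ bar 5 tick 2 v(1,): F3->B3 leap 6st
  -> R2 @ bar 10 tick 0 v(0, 1): C3/A3 M6 -> D3/D4 P8 similar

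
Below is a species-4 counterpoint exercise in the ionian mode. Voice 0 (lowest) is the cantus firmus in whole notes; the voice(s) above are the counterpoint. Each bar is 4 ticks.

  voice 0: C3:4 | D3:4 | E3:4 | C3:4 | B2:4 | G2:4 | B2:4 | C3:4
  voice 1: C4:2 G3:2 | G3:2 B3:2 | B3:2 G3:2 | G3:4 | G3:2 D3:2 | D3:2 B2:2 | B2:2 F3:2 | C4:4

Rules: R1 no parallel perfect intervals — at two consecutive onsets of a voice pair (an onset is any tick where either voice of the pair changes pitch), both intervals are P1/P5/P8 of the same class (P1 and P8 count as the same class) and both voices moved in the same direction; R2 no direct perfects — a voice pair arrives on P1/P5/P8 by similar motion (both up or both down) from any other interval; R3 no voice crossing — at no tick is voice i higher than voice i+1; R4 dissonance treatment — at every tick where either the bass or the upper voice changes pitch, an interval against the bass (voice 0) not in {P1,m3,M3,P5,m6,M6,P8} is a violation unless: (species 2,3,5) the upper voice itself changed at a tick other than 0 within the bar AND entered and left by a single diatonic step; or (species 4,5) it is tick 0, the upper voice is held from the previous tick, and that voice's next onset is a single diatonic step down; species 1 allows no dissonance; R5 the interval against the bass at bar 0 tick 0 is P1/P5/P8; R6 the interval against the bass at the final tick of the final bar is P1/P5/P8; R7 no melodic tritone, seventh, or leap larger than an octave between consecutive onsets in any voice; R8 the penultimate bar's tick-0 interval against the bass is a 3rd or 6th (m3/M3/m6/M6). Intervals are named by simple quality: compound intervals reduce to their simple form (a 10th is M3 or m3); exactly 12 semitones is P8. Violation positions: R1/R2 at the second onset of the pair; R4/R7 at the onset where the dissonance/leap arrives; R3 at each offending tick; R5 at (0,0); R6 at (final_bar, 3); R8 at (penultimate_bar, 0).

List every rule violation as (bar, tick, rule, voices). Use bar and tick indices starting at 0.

bar 0: v0=C3 v1=C4 downbeat P8
bar 1: v0=D3 v1=G3 downbeat P4
bar 2: v0=E3 v1=B3 downbeat P5
bar 3: v0=C3 v1=G3 downbeat P5
bar 4: v0=B2 v1=G3 downbeat m6
bar 5: v0=G2 v1=D3 downbeat P5
bar 6: v0=B2 v1=B2 downbeat P1
bar 7: v0=C3 v1=C4 downbeat P8
  -> R4 @ bar 1 tick 0 v(0, 1): D3/G3 P4 untreated
  -> R8 @ bar 6 tick 0 v(0, 1): penult P1 not 3rd/6th
  -> R4 @ bar 6 tick 2 v(0, 1): B2/F3 TT untreated
  -> R7 @ bar 6 tick 2 v(1,): B2->F3 leap 6st
  -> R2 @ bar 7 tick 0 v(0, 1): B2/F3 TT -> C3/C4 P8 similar

(1, 0, R4, (0, 1))
(6, 0, R8, (0, 1))
(6, 2, R4, (0, 1))
(6, 2, R7, (1,))
(7, 0, R2, (0, 1))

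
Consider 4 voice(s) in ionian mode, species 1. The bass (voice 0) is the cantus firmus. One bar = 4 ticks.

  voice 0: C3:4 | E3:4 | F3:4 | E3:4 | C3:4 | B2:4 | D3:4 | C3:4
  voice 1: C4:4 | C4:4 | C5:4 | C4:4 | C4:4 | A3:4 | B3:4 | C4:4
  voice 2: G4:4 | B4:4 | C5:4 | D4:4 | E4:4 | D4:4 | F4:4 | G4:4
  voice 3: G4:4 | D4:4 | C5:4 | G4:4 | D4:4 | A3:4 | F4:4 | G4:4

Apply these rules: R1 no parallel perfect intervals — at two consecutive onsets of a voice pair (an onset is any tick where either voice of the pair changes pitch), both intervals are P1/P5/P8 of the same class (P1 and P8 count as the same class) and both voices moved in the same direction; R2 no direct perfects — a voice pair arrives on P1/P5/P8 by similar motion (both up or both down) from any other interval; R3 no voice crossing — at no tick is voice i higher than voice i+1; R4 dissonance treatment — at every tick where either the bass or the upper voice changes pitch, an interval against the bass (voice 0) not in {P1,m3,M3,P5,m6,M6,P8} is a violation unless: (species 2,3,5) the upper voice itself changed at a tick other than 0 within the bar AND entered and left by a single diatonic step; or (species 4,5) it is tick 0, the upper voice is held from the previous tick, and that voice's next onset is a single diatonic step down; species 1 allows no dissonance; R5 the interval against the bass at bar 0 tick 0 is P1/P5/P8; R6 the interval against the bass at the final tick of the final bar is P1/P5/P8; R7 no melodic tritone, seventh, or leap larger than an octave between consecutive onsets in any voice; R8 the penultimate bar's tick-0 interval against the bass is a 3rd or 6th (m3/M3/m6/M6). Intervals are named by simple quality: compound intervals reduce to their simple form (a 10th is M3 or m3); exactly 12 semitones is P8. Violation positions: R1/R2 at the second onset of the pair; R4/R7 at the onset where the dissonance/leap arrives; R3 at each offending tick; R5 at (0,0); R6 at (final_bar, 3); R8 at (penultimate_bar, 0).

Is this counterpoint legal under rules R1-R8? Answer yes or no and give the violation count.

No (32 violations)

bar 0: v0=C3 v1=C4 v2=G4 v3=G4 (P5)
bar 1: v0=E3 v1=C4 v2=B4 v3=D4 (m7)
bar 2: v0=F3 v1=C5 v2=C5 v3=C5 (P5)
bar 3: v0=E3 v1=C4 v2=D4 v3=G4 (m3)
bar 4: v0=C3 v1=C4 v2=E4 v3=D4 (M2)
bar 5: v0=B2 v1=A3 v2=D4 v3=A3 (m7)
bar 6: v0=D3 v1=B3 v2=F4 v3=F4 (m3)
bar 7: v0=C3 v1=C4 v2=G4 v3=G4 (P5)
  R1 @ bar1.0: C3/G4 P5 -> E3/B4 P5 similar
  R3 @ bar1.0: B4 above D4
  R4 @ bar1.0: E3/D4 m7 untreated
  R3 @ bar1.1: B4 above D4
  R3 @ bar1.2: B4 above D4
  R3 @ bar1.3: B4 above D4
  R1 @ bar2.0: E3/B4 P5 -> F3/C5 P5 similar
  R2 @ bar2.0: E3/C4 m6 -> F3/C5 P5 similar
  R2 @ bar2.0: E3/D4 m7 -> F3/C5 P5 similar
  R2 @ bar2.0: C4/B4 M7 -> C5/C5 P1 similar
  R2 @ bar2.0: C4/D4 M2 -> C5/C5 P1 similar
  R2 @ bar2.0: B4/D4 M6 -> C5/C5 P1 similar
  R7 @ bar2.0: D4->C5 leap 10st
  R2 @ bar3.0: C5/C5 P1 -> C4/G4 P5 similar
  R4 @ bar3.0: E3/D4 m7 untreated
  R7 @ bar3.0: C5->D4 leap 10st
  R3 @ bar4.0: E4 above D4
  R4 @ bar4.0: C3/D4 M2 untreated
  R3 @ bar4.1: E4 above D4
  R3 @ bar4.2: E4 above D4
  R3 @ bar4.3: E4 above D4
  R2 @ bar5.0: C4/D4 M2 -> A3/A3 P1 similar
  R3 @ bar5.0: D4 above A3
  R4 @ bar5.0: B2/A3 m7 untreated
  R4 @ bar5.0: B2/A3 m7 untreated
  R3 @ bar5.1: D4 above A3
  R3 @ bar5.2: D4 above A3
  R3 @ bar5.3: D4 above A3
  R2 @ bar6.0: D4/A3 P4 -> F4/F4 P1 similar
  R1 @ bar7.0: F4/F4 P1 -> G4/G4 P1 similar
  R2 @ bar7.0: B3/F4 TT -> C4/G4 P5 similar
  R2 @ bar7.0: B3/F4 TT -> C4/G4 P5 similar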